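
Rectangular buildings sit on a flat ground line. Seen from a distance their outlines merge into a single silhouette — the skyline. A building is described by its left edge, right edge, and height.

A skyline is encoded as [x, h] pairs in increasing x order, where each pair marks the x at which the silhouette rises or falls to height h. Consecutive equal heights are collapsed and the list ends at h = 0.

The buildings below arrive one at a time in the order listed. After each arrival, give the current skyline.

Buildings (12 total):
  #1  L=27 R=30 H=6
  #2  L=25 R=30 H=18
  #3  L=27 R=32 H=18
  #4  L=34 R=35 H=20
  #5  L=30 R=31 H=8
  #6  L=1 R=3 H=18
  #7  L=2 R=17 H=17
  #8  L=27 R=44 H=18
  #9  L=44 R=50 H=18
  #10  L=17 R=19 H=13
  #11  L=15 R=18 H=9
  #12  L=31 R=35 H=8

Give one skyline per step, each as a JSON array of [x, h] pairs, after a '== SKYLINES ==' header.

== SKYLINES ==
[[27,6],[30,0]]
[[25,18],[30,0]]
[[25,18],[32,0]]
[[25,18],[32,0],[34,20],[35,0]]
[[25,18],[32,0],[34,20],[35,0]]
[[1,18],[3,0],[25,18],[32,0],[34,20],[35,0]]
[[1,18],[3,17],[17,0],[25,18],[32,0],[34,20],[35,0]]
[[1,18],[3,17],[17,0],[25,18],[34,20],[35,18],[44,0]]
[[1,18],[3,17],[17,0],[25,18],[34,20],[35,18],[50,0]]
[[1,18],[3,17],[17,13],[19,0],[25,18],[34,20],[35,18],[50,0]]
[[1,18],[3,17],[17,13],[19,0],[25,18],[34,20],[35,18],[50,0]]
[[1,18],[3,17],[17,13],[19,0],[25,18],[34,20],[35,18],[50,0]]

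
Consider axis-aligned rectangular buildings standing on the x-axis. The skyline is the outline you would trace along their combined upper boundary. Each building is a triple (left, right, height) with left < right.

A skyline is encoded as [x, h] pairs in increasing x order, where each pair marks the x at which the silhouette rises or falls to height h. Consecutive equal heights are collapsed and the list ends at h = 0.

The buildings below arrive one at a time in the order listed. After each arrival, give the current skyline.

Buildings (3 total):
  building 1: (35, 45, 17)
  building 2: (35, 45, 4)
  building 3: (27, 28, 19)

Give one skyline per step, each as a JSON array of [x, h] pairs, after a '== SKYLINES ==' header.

== SKYLINES ==
[[35,17],[45,0]]
[[35,17],[45,0]]
[[27,19],[28,0],[35,17],[45,0]]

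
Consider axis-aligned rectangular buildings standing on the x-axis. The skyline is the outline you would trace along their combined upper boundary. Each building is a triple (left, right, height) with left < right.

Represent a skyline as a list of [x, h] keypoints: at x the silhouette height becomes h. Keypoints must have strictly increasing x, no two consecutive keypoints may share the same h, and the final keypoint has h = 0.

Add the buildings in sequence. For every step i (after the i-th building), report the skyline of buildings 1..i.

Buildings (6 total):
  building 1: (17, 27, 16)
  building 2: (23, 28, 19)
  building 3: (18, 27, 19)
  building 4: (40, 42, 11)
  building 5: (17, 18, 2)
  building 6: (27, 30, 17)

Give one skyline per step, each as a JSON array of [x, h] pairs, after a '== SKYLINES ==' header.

== SKYLINES ==
[[17,16],[27,0]]
[[17,16],[23,19],[28,0]]
[[17,16],[18,19],[28,0]]
[[17,16],[18,19],[28,0],[40,11],[42,0]]
[[17,16],[18,19],[28,0],[40,11],[42,0]]
[[17,16],[18,19],[28,17],[30,0],[40,11],[42,0]]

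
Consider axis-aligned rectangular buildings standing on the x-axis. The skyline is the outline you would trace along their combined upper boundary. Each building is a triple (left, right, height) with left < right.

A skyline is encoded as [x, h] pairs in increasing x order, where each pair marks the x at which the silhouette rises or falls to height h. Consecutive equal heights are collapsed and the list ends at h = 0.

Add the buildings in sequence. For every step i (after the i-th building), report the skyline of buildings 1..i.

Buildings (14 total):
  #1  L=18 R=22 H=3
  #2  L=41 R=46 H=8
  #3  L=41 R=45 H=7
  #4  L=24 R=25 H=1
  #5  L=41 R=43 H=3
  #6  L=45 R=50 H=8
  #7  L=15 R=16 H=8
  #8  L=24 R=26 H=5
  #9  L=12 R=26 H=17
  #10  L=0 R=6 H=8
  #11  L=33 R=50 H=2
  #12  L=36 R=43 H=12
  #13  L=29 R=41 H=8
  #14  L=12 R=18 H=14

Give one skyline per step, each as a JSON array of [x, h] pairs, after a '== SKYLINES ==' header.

== SKYLINES ==
[[18,3],[22,0]]
[[18,3],[22,0],[41,8],[46,0]]
[[18,3],[22,0],[41,8],[46,0]]
[[18,3],[22,0],[24,1],[25,0],[41,8],[46,0]]
[[18,3],[22,0],[24,1],[25,0],[41,8],[46,0]]
[[18,3],[22,0],[24,1],[25,0],[41,8],[50,0]]
[[15,8],[16,0],[18,3],[22,0],[24,1],[25,0],[41,8],[50,0]]
[[15,8],[16,0],[18,3],[22,0],[24,5],[26,0],[41,8],[50,0]]
[[12,17],[26,0],[41,8],[50,0]]
[[0,8],[6,0],[12,17],[26,0],[41,8],[50,0]]
[[0,8],[6,0],[12,17],[26,0],[33,2],[41,8],[50,0]]
[[0,8],[6,0],[12,17],[26,0],[33,2],[36,12],[43,8],[50,0]]
[[0,8],[6,0],[12,17],[26,0],[29,8],[36,12],[43,8],[50,0]]
[[0,8],[6,0],[12,17],[26,0],[29,8],[36,12],[43,8],[50,0]]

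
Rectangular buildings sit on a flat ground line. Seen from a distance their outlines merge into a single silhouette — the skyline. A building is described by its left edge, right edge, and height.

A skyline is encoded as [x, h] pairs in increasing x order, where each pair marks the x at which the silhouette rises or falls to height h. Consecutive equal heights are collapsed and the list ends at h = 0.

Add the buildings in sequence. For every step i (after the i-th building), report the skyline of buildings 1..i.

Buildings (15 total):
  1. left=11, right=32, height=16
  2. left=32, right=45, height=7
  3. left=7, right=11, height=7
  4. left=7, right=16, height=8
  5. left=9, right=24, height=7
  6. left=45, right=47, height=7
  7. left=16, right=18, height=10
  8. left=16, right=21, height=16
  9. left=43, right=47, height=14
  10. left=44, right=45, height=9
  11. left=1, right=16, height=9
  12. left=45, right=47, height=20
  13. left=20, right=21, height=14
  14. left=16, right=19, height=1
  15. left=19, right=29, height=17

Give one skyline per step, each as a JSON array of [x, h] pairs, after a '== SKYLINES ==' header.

== SKYLINES ==
[[11,16],[32,0]]
[[11,16],[32,7],[45,0]]
[[7,7],[11,16],[32,7],[45,0]]
[[7,8],[11,16],[32,7],[45,0]]
[[7,8],[11,16],[32,7],[45,0]]
[[7,8],[11,16],[32,7],[47,0]]
[[7,8],[11,16],[32,7],[47,0]]
[[7,8],[11,16],[32,7],[47,0]]
[[7,8],[11,16],[32,7],[43,14],[47,0]]
[[7,8],[11,16],[32,7],[43,14],[47,0]]
[[1,9],[11,16],[32,7],[43,14],[47,0]]
[[1,9],[11,16],[32,7],[43,14],[45,20],[47,0]]
[[1,9],[11,16],[32,7],[43,14],[45,20],[47,0]]
[[1,9],[11,16],[32,7],[43,14],[45,20],[47,0]]
[[1,9],[11,16],[19,17],[29,16],[32,7],[43,14],[45,20],[47,0]]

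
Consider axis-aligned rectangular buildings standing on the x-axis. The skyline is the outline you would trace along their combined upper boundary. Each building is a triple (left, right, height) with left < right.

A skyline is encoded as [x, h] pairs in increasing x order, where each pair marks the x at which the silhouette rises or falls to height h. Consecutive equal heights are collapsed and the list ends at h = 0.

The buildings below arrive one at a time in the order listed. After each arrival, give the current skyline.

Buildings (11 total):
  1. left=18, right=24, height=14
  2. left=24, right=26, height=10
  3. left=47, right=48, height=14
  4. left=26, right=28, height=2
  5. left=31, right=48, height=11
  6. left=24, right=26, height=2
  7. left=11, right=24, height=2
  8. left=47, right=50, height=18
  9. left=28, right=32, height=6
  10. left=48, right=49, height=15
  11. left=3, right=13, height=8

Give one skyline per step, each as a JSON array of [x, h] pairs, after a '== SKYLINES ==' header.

== SKYLINES ==
[[18,14],[24,0]]
[[18,14],[24,10],[26,0]]
[[18,14],[24,10],[26,0],[47,14],[48,0]]
[[18,14],[24,10],[26,2],[28,0],[47,14],[48,0]]
[[18,14],[24,10],[26,2],[28,0],[31,11],[47,14],[48,0]]
[[18,14],[24,10],[26,2],[28,0],[31,11],[47,14],[48,0]]
[[11,2],[18,14],[24,10],[26,2],[28,0],[31,11],[47,14],[48,0]]
[[11,2],[18,14],[24,10],[26,2],[28,0],[31,11],[47,18],[50,0]]
[[11,2],[18,14],[24,10],[26,2],[28,6],[31,11],[47,18],[50,0]]
[[11,2],[18,14],[24,10],[26,2],[28,6],[31,11],[47,18],[50,0]]
[[3,8],[13,2],[18,14],[24,10],[26,2],[28,6],[31,11],[47,18],[50,0]]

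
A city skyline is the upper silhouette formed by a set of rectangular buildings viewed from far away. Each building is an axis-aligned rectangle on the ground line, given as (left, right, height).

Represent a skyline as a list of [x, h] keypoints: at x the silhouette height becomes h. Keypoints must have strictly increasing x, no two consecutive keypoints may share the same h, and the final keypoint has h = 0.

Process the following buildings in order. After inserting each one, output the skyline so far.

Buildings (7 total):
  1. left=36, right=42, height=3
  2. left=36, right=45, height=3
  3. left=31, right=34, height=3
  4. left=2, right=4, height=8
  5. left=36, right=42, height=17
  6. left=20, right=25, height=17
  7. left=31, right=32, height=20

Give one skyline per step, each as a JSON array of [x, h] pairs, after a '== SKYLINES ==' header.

== SKYLINES ==
[[36,3],[42,0]]
[[36,3],[45,0]]
[[31,3],[34,0],[36,3],[45,0]]
[[2,8],[4,0],[31,3],[34,0],[36,3],[45,0]]
[[2,8],[4,0],[31,3],[34,0],[36,17],[42,3],[45,0]]
[[2,8],[4,0],[20,17],[25,0],[31,3],[34,0],[36,17],[42,3],[45,0]]
[[2,8],[4,0],[20,17],[25,0],[31,20],[32,3],[34,0],[36,17],[42,3],[45,0]]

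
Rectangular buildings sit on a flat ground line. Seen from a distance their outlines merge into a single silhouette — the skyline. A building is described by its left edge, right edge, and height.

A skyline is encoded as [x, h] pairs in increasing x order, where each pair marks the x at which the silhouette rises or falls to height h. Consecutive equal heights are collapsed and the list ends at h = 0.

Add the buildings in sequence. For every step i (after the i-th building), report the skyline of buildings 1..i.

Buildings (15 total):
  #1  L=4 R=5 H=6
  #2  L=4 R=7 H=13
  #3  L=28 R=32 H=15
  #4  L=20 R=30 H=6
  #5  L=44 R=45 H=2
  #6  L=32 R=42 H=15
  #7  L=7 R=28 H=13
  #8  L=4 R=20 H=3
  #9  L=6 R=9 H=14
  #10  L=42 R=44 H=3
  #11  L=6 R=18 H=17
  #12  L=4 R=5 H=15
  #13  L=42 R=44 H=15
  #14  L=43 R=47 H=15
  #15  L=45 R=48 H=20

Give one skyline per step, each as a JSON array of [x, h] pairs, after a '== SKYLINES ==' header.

== SKYLINES ==
[[4,6],[5,0]]
[[4,13],[7,0]]
[[4,13],[7,0],[28,15],[32,0]]
[[4,13],[7,0],[20,6],[28,15],[32,0]]
[[4,13],[7,0],[20,6],[28,15],[32,0],[44,2],[45,0]]
[[4,13],[7,0],[20,6],[28,15],[42,0],[44,2],[45,0]]
[[4,13],[28,15],[42,0],[44,2],[45,0]]
[[4,13],[28,15],[42,0],[44,2],[45,0]]
[[4,13],[6,14],[9,13],[28,15],[42,0],[44,2],[45,0]]
[[4,13],[6,14],[9,13],[28,15],[42,3],[44,2],[45,0]]
[[4,13],[6,17],[18,13],[28,15],[42,3],[44,2],[45,0]]
[[4,15],[5,13],[6,17],[18,13],[28,15],[42,3],[44,2],[45,0]]
[[4,15],[5,13],[6,17],[18,13],[28,15],[44,2],[45,0]]
[[4,15],[5,13],[6,17],[18,13],[28,15],[47,0]]
[[4,15],[5,13],[6,17],[18,13],[28,15],[45,20],[48,0]]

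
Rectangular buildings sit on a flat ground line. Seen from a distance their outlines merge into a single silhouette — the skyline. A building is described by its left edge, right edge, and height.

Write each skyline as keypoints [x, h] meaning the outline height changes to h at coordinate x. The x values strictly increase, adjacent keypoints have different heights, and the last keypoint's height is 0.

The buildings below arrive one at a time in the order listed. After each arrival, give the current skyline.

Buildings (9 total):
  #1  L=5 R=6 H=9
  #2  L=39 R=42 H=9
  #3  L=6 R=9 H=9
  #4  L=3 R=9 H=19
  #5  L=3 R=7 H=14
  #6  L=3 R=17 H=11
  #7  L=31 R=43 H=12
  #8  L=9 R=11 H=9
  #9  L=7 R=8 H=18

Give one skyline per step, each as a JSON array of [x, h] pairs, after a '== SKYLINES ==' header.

== SKYLINES ==
[[5,9],[6,0]]
[[5,9],[6,0],[39,9],[42,0]]
[[5,9],[9,0],[39,9],[42,0]]
[[3,19],[9,0],[39,9],[42,0]]
[[3,19],[9,0],[39,9],[42,0]]
[[3,19],[9,11],[17,0],[39,9],[42,0]]
[[3,19],[9,11],[17,0],[31,12],[43,0]]
[[3,19],[9,11],[17,0],[31,12],[43,0]]
[[3,19],[9,11],[17,0],[31,12],[43,0]]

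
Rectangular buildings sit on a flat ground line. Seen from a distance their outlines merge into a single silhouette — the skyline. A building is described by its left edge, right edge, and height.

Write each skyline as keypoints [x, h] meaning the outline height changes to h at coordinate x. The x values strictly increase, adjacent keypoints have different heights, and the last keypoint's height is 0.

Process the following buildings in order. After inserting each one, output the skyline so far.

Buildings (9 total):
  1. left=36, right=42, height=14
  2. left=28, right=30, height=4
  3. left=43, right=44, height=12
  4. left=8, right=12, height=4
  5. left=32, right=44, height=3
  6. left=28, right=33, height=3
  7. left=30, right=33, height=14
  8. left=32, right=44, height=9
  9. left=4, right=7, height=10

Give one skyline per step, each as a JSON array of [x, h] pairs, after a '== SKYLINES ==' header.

== SKYLINES ==
[[36,14],[42,0]]
[[28,4],[30,0],[36,14],[42,0]]
[[28,4],[30,0],[36,14],[42,0],[43,12],[44,0]]
[[8,4],[12,0],[28,4],[30,0],[36,14],[42,0],[43,12],[44,0]]
[[8,4],[12,0],[28,4],[30,0],[32,3],[36,14],[42,3],[43,12],[44,0]]
[[8,4],[12,0],[28,4],[30,3],[36,14],[42,3],[43,12],[44,0]]
[[8,4],[12,0],[28,4],[30,14],[33,3],[36,14],[42,3],[43,12],[44,0]]
[[8,4],[12,0],[28,4],[30,14],[33,9],[36,14],[42,9],[43,12],[44,0]]
[[4,10],[7,0],[8,4],[12,0],[28,4],[30,14],[33,9],[36,14],[42,9],[43,12],[44,0]]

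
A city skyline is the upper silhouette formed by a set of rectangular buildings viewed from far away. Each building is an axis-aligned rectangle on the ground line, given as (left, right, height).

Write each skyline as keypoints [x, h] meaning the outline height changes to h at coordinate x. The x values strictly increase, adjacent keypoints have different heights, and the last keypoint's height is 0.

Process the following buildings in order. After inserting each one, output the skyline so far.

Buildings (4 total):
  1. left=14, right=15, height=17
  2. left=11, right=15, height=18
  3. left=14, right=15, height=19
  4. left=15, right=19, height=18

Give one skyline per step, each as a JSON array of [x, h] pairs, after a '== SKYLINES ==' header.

== SKYLINES ==
[[14,17],[15,0]]
[[11,18],[15,0]]
[[11,18],[14,19],[15,0]]
[[11,18],[14,19],[15,18],[19,0]]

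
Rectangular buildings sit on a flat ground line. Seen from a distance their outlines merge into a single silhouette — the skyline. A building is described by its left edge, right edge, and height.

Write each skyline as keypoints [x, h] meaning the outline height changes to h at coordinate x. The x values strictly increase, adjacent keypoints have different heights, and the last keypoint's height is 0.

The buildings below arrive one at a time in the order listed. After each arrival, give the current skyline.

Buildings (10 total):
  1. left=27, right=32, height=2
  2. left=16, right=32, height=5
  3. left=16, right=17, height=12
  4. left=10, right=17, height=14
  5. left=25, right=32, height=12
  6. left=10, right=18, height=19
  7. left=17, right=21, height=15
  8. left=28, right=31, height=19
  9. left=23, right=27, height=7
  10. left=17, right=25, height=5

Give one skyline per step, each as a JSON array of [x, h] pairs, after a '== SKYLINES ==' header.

== SKYLINES ==
[[27,2],[32,0]]
[[16,5],[32,0]]
[[16,12],[17,5],[32,0]]
[[10,14],[17,5],[32,0]]
[[10,14],[17,5],[25,12],[32,0]]
[[10,19],[18,5],[25,12],[32,0]]
[[10,19],[18,15],[21,5],[25,12],[32,0]]
[[10,19],[18,15],[21,5],[25,12],[28,19],[31,12],[32,0]]
[[10,19],[18,15],[21,5],[23,7],[25,12],[28,19],[31,12],[32,0]]
[[10,19],[18,15],[21,5],[23,7],[25,12],[28,19],[31,12],[32,0]]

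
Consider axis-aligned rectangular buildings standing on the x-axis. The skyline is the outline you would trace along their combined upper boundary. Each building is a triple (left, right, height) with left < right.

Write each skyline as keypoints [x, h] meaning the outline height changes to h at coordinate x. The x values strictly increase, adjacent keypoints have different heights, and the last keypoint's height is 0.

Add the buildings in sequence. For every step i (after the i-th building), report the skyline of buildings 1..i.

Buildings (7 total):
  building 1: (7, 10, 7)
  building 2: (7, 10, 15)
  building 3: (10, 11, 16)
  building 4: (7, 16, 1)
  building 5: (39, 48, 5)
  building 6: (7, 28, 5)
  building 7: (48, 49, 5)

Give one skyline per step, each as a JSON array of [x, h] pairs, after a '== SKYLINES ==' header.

== SKYLINES ==
[[7,7],[10,0]]
[[7,15],[10,0]]
[[7,15],[10,16],[11,0]]
[[7,15],[10,16],[11,1],[16,0]]
[[7,15],[10,16],[11,1],[16,0],[39,5],[48,0]]
[[7,15],[10,16],[11,5],[28,0],[39,5],[48,0]]
[[7,15],[10,16],[11,5],[28,0],[39,5],[49,0]]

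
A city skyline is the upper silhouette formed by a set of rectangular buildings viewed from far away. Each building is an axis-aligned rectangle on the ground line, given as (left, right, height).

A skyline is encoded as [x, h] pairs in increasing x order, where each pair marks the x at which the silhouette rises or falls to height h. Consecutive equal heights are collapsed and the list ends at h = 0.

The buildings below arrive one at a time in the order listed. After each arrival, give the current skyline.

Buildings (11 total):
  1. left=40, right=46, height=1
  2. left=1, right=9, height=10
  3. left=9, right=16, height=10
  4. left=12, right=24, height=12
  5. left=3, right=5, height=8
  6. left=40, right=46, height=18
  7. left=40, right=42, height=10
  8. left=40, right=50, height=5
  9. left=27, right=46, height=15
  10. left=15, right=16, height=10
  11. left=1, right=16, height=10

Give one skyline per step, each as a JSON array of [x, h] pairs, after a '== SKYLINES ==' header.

== SKYLINES ==
[[40,1],[46,0]]
[[1,10],[9,0],[40,1],[46,0]]
[[1,10],[16,0],[40,1],[46,0]]
[[1,10],[12,12],[24,0],[40,1],[46,0]]
[[1,10],[12,12],[24,0],[40,1],[46,0]]
[[1,10],[12,12],[24,0],[40,18],[46,0]]
[[1,10],[12,12],[24,0],[40,18],[46,0]]
[[1,10],[12,12],[24,0],[40,18],[46,5],[50,0]]
[[1,10],[12,12],[24,0],[27,15],[40,18],[46,5],[50,0]]
[[1,10],[12,12],[24,0],[27,15],[40,18],[46,5],[50,0]]
[[1,10],[12,12],[24,0],[27,15],[40,18],[46,5],[50,0]]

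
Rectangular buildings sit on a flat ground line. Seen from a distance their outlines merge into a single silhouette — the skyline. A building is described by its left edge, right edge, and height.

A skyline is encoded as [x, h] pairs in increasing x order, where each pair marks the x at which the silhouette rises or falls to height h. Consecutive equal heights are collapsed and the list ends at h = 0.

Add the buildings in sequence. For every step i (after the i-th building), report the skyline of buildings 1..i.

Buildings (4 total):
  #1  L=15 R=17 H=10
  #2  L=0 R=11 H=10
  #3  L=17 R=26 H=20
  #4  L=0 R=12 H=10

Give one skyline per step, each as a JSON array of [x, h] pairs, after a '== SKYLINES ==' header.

== SKYLINES ==
[[15,10],[17,0]]
[[0,10],[11,0],[15,10],[17,0]]
[[0,10],[11,0],[15,10],[17,20],[26,0]]
[[0,10],[12,0],[15,10],[17,20],[26,0]]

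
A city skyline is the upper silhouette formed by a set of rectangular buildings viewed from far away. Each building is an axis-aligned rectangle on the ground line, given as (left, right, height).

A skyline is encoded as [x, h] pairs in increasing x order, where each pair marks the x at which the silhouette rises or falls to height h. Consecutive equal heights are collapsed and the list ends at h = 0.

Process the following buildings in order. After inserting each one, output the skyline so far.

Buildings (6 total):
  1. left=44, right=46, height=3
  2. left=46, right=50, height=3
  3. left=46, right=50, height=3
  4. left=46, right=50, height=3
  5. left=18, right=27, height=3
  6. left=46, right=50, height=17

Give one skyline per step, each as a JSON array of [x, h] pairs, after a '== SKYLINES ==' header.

== SKYLINES ==
[[44,3],[46,0]]
[[44,3],[50,0]]
[[44,3],[50,0]]
[[44,3],[50,0]]
[[18,3],[27,0],[44,3],[50,0]]
[[18,3],[27,0],[44,3],[46,17],[50,0]]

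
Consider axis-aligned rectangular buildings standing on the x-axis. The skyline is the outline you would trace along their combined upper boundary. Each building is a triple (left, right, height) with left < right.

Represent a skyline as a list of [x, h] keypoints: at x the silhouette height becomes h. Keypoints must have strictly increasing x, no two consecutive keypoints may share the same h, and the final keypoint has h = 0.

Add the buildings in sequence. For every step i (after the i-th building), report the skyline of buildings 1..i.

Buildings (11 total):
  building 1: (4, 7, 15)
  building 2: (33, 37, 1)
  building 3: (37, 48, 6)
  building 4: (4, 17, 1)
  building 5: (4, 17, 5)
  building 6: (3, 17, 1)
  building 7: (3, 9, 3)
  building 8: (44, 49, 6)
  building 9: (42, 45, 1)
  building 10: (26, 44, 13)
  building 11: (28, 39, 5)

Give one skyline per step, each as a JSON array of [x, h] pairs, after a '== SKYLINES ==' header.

== SKYLINES ==
[[4,15],[7,0]]
[[4,15],[7,0],[33,1],[37,0]]
[[4,15],[7,0],[33,1],[37,6],[48,0]]
[[4,15],[7,1],[17,0],[33,1],[37,6],[48,0]]
[[4,15],[7,5],[17,0],[33,1],[37,6],[48,0]]
[[3,1],[4,15],[7,5],[17,0],[33,1],[37,6],[48,0]]
[[3,3],[4,15],[7,5],[17,0],[33,1],[37,6],[48,0]]
[[3,3],[4,15],[7,5],[17,0],[33,1],[37,6],[49,0]]
[[3,3],[4,15],[7,5],[17,0],[33,1],[37,6],[49,0]]
[[3,3],[4,15],[7,5],[17,0],[26,13],[44,6],[49,0]]
[[3,3],[4,15],[7,5],[17,0],[26,13],[44,6],[49,0]]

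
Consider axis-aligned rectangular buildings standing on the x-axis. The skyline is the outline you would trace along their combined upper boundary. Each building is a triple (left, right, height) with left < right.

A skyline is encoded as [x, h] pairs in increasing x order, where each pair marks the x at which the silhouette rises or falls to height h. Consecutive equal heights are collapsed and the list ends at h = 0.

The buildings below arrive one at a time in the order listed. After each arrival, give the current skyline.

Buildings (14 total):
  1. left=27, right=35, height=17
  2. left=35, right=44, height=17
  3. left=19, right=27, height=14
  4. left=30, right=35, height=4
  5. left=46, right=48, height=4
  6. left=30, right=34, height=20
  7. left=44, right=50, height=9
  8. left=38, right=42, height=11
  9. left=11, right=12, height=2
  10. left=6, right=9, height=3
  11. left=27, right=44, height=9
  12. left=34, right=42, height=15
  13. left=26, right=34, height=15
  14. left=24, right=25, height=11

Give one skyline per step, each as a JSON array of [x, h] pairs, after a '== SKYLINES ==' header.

== SKYLINES ==
[[27,17],[35,0]]
[[27,17],[44,0]]
[[19,14],[27,17],[44,0]]
[[19,14],[27,17],[44,0]]
[[19,14],[27,17],[44,0],[46,4],[48,0]]
[[19,14],[27,17],[30,20],[34,17],[44,0],[46,4],[48,0]]
[[19,14],[27,17],[30,20],[34,17],[44,9],[50,0]]
[[19,14],[27,17],[30,20],[34,17],[44,9],[50,0]]
[[11,2],[12,0],[19,14],[27,17],[30,20],[34,17],[44,9],[50,0]]
[[6,3],[9,0],[11,2],[12,0],[19,14],[27,17],[30,20],[34,17],[44,9],[50,0]]
[[6,3],[9,0],[11,2],[12,0],[19,14],[27,17],[30,20],[34,17],[44,9],[50,0]]
[[6,3],[9,0],[11,2],[12,0],[19,14],[27,17],[30,20],[34,17],[44,9],[50,0]]
[[6,3],[9,0],[11,2],[12,0],[19,14],[26,15],[27,17],[30,20],[34,17],[44,9],[50,0]]
[[6,3],[9,0],[11,2],[12,0],[19,14],[26,15],[27,17],[30,20],[34,17],[44,9],[50,0]]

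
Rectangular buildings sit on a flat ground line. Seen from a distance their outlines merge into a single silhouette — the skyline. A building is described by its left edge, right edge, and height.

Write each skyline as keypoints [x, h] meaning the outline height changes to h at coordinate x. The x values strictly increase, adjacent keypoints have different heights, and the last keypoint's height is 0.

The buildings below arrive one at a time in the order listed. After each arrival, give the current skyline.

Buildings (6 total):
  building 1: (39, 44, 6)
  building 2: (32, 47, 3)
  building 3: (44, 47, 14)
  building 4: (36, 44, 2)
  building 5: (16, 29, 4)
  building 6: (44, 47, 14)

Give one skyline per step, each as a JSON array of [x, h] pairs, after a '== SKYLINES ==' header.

== SKYLINES ==
[[39,6],[44,0]]
[[32,3],[39,6],[44,3],[47,0]]
[[32,3],[39,6],[44,14],[47,0]]
[[32,3],[39,6],[44,14],[47,0]]
[[16,4],[29,0],[32,3],[39,6],[44,14],[47,0]]
[[16,4],[29,0],[32,3],[39,6],[44,14],[47,0]]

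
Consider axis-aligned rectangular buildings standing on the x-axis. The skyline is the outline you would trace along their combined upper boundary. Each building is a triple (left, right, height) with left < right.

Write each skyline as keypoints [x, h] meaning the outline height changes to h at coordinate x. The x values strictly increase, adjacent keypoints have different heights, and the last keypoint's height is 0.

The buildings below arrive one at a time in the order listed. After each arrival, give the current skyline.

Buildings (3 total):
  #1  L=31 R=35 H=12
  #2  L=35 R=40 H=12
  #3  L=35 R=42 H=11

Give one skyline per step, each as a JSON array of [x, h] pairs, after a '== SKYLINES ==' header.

== SKYLINES ==
[[31,12],[35,0]]
[[31,12],[40,0]]
[[31,12],[40,11],[42,0]]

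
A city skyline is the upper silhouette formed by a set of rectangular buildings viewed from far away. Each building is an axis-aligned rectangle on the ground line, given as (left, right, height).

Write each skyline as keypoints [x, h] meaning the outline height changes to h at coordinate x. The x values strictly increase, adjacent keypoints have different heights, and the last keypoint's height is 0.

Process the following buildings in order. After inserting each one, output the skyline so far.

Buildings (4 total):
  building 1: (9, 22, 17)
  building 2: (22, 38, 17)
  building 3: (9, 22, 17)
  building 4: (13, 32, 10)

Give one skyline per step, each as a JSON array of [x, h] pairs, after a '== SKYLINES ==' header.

== SKYLINES ==
[[9,17],[22,0]]
[[9,17],[38,0]]
[[9,17],[38,0]]
[[9,17],[38,0]]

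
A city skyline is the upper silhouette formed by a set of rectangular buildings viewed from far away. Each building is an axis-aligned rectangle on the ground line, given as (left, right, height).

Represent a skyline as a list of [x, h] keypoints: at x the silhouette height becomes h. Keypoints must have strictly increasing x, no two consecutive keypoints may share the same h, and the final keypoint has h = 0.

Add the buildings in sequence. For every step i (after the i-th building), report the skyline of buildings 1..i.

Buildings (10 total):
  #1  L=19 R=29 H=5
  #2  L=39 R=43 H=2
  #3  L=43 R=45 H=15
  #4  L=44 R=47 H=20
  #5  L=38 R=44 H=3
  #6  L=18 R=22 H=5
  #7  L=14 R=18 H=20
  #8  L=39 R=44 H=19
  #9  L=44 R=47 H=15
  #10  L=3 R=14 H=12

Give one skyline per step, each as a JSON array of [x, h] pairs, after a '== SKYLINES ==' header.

== SKYLINES ==
[[19,5],[29,0]]
[[19,5],[29,0],[39,2],[43,0]]
[[19,5],[29,0],[39,2],[43,15],[45,0]]
[[19,5],[29,0],[39,2],[43,15],[44,20],[47,0]]
[[19,5],[29,0],[38,3],[43,15],[44,20],[47,0]]
[[18,5],[29,0],[38,3],[43,15],[44,20],[47,0]]
[[14,20],[18,5],[29,0],[38,3],[43,15],[44,20],[47,0]]
[[14,20],[18,5],[29,0],[38,3],[39,19],[44,20],[47,0]]
[[14,20],[18,5],[29,0],[38,3],[39,19],[44,20],[47,0]]
[[3,12],[14,20],[18,5],[29,0],[38,3],[39,19],[44,20],[47,0]]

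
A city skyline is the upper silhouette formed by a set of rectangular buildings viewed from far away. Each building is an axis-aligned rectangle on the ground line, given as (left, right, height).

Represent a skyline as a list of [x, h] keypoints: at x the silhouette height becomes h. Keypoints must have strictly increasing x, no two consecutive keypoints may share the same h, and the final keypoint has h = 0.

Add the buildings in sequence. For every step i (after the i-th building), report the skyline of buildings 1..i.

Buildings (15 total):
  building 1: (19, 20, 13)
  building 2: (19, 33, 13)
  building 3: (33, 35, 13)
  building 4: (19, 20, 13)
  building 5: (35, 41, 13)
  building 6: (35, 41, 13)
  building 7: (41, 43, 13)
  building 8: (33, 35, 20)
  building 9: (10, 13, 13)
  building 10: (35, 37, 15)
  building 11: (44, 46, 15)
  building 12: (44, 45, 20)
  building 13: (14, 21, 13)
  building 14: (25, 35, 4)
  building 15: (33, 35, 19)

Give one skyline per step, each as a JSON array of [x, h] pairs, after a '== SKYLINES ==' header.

== SKYLINES ==
[[19,13],[20,0]]
[[19,13],[33,0]]
[[19,13],[35,0]]
[[19,13],[35,0]]
[[19,13],[41,0]]
[[19,13],[41,0]]
[[19,13],[43,0]]
[[19,13],[33,20],[35,13],[43,0]]
[[10,13],[13,0],[19,13],[33,20],[35,13],[43,0]]
[[10,13],[13,0],[19,13],[33,20],[35,15],[37,13],[43,0]]
[[10,13],[13,0],[19,13],[33,20],[35,15],[37,13],[43,0],[44,15],[46,0]]
[[10,13],[13,0],[19,13],[33,20],[35,15],[37,13],[43,0],[44,20],[45,15],[46,0]]
[[10,13],[13,0],[14,13],[33,20],[35,15],[37,13],[43,0],[44,20],[45,15],[46,0]]
[[10,13],[13,0],[14,13],[33,20],[35,15],[37,13],[43,0],[44,20],[45,15],[46,0]]
[[10,13],[13,0],[14,13],[33,20],[35,15],[37,13],[43,0],[44,20],[45,15],[46,0]]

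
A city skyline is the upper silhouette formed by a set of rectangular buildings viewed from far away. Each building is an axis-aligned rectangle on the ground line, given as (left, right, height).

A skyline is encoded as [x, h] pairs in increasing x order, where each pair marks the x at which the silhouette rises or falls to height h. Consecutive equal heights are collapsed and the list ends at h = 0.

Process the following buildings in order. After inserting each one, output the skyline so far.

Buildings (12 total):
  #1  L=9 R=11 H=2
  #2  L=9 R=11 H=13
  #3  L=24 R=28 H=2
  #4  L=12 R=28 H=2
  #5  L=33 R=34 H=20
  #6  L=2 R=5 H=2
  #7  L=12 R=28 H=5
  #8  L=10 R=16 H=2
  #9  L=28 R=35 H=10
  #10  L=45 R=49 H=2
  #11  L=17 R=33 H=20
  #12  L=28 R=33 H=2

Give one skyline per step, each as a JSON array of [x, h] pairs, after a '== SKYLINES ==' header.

== SKYLINES ==
[[9,2],[11,0]]
[[9,13],[11,0]]
[[9,13],[11,0],[24,2],[28,0]]
[[9,13],[11,0],[12,2],[28,0]]
[[9,13],[11,0],[12,2],[28,0],[33,20],[34,0]]
[[2,2],[5,0],[9,13],[11,0],[12,2],[28,0],[33,20],[34,0]]
[[2,2],[5,0],[9,13],[11,0],[12,5],[28,0],[33,20],[34,0]]
[[2,2],[5,0],[9,13],[11,2],[12,5],[28,0],[33,20],[34,0]]
[[2,2],[5,0],[9,13],[11,2],[12,5],[28,10],[33,20],[34,10],[35,0]]
[[2,2],[5,0],[9,13],[11,2],[12,5],[28,10],[33,20],[34,10],[35,0],[45,2],[49,0]]
[[2,2],[5,0],[9,13],[11,2],[12,5],[17,20],[34,10],[35,0],[45,2],[49,0]]
[[2,2],[5,0],[9,13],[11,2],[12,5],[17,20],[34,10],[35,0],[45,2],[49,0]]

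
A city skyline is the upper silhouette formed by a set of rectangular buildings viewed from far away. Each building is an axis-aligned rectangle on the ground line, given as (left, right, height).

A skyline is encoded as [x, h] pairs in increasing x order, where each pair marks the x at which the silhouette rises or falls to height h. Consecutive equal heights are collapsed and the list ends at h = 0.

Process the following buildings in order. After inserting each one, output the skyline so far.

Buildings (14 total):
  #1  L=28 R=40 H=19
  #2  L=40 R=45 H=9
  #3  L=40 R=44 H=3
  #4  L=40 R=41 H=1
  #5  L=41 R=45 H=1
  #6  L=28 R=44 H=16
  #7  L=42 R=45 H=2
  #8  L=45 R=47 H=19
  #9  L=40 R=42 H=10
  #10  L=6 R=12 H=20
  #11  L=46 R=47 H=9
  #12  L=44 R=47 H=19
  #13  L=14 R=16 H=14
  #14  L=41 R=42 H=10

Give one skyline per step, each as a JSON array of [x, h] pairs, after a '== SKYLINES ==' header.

== SKYLINES ==
[[28,19],[40,0]]
[[28,19],[40,9],[45,0]]
[[28,19],[40,9],[45,0]]
[[28,19],[40,9],[45,0]]
[[28,19],[40,9],[45,0]]
[[28,19],[40,16],[44,9],[45,0]]
[[28,19],[40,16],[44,9],[45,0]]
[[28,19],[40,16],[44,9],[45,19],[47,0]]
[[28,19],[40,16],[44,9],[45,19],[47,0]]
[[6,20],[12,0],[28,19],[40,16],[44,9],[45,19],[47,0]]
[[6,20],[12,0],[28,19],[40,16],[44,9],[45,19],[47,0]]
[[6,20],[12,0],[28,19],[40,16],[44,19],[47,0]]
[[6,20],[12,0],[14,14],[16,0],[28,19],[40,16],[44,19],[47,0]]
[[6,20],[12,0],[14,14],[16,0],[28,19],[40,16],[44,19],[47,0]]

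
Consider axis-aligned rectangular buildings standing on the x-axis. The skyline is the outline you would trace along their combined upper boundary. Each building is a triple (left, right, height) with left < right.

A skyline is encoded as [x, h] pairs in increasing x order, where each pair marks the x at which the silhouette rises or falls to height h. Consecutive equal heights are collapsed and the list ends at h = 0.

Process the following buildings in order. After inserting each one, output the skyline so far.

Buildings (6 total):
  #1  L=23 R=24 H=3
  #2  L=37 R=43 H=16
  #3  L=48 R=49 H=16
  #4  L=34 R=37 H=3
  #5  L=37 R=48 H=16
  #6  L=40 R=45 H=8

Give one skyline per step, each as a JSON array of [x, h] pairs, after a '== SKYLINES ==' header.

== SKYLINES ==
[[23,3],[24,0]]
[[23,3],[24,0],[37,16],[43,0]]
[[23,3],[24,0],[37,16],[43,0],[48,16],[49,0]]
[[23,3],[24,0],[34,3],[37,16],[43,0],[48,16],[49,0]]
[[23,3],[24,0],[34,3],[37,16],[49,0]]
[[23,3],[24,0],[34,3],[37,16],[49,0]]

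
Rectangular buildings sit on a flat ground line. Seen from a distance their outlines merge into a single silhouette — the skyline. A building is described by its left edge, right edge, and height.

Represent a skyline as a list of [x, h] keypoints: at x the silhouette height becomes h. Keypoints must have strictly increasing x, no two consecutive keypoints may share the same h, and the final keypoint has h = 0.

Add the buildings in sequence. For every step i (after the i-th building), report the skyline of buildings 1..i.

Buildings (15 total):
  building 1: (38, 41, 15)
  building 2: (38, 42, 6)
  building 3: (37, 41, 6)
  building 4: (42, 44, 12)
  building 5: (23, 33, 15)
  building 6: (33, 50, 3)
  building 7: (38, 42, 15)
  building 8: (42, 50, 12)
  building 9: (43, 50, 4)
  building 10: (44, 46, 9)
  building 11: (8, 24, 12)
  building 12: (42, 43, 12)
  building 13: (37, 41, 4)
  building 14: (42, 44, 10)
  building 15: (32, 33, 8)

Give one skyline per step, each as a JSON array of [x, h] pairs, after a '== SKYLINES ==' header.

== SKYLINES ==
[[38,15],[41,0]]
[[38,15],[41,6],[42,0]]
[[37,6],[38,15],[41,6],[42,0]]
[[37,6],[38,15],[41,6],[42,12],[44,0]]
[[23,15],[33,0],[37,6],[38,15],[41,6],[42,12],[44,0]]
[[23,15],[33,3],[37,6],[38,15],[41,6],[42,12],[44,3],[50,0]]
[[23,15],[33,3],[37,6],[38,15],[42,12],[44,3],[50,0]]
[[23,15],[33,3],[37,6],[38,15],[42,12],[50,0]]
[[23,15],[33,3],[37,6],[38,15],[42,12],[50,0]]
[[23,15],[33,3],[37,6],[38,15],[42,12],[50,0]]
[[8,12],[23,15],[33,3],[37,6],[38,15],[42,12],[50,0]]
[[8,12],[23,15],[33,3],[37,6],[38,15],[42,12],[50,0]]
[[8,12],[23,15],[33,3],[37,6],[38,15],[42,12],[50,0]]
[[8,12],[23,15],[33,3],[37,6],[38,15],[42,12],[50,0]]
[[8,12],[23,15],[33,3],[37,6],[38,15],[42,12],[50,0]]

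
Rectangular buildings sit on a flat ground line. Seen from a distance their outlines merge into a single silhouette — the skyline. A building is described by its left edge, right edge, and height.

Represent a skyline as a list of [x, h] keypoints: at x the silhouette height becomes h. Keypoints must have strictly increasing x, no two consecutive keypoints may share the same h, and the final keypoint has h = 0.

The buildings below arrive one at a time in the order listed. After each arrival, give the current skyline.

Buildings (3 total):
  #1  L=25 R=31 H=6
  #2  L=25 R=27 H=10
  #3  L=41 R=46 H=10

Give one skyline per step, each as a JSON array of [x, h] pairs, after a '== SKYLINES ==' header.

== SKYLINES ==
[[25,6],[31,0]]
[[25,10],[27,6],[31,0]]
[[25,10],[27,6],[31,0],[41,10],[46,0]]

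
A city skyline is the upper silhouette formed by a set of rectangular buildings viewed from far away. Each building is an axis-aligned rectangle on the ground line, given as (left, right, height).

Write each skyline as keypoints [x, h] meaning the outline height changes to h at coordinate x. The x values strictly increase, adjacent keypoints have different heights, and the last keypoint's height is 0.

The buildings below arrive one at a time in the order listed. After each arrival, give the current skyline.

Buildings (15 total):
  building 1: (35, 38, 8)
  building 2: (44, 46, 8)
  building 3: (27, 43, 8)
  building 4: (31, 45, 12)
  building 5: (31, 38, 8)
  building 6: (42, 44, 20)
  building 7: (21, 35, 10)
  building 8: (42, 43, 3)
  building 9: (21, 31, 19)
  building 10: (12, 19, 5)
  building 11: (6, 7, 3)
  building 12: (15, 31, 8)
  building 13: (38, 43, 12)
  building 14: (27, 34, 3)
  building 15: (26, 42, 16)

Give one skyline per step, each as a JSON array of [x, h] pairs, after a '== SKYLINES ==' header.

== SKYLINES ==
[[35,8],[38,0]]
[[35,8],[38,0],[44,8],[46,0]]
[[27,8],[43,0],[44,8],[46,0]]
[[27,8],[31,12],[45,8],[46,0]]
[[27,8],[31,12],[45,8],[46,0]]
[[27,8],[31,12],[42,20],[44,12],[45,8],[46,0]]
[[21,10],[31,12],[42,20],[44,12],[45,8],[46,0]]
[[21,10],[31,12],[42,20],[44,12],[45,8],[46,0]]
[[21,19],[31,12],[42,20],[44,12],[45,8],[46,0]]
[[12,5],[19,0],[21,19],[31,12],[42,20],[44,12],[45,8],[46,0]]
[[6,3],[7,0],[12,5],[19,0],[21,19],[31,12],[42,20],[44,12],[45,8],[46,0]]
[[6,3],[7,0],[12,5],[15,8],[21,19],[31,12],[42,20],[44,12],[45,8],[46,0]]
[[6,3],[7,0],[12,5],[15,8],[21,19],[31,12],[42,20],[44,12],[45,8],[46,0]]
[[6,3],[7,0],[12,5],[15,8],[21,19],[31,12],[42,20],[44,12],[45,8],[46,0]]
[[6,3],[7,0],[12,5],[15,8],[21,19],[31,16],[42,20],[44,12],[45,8],[46,0]]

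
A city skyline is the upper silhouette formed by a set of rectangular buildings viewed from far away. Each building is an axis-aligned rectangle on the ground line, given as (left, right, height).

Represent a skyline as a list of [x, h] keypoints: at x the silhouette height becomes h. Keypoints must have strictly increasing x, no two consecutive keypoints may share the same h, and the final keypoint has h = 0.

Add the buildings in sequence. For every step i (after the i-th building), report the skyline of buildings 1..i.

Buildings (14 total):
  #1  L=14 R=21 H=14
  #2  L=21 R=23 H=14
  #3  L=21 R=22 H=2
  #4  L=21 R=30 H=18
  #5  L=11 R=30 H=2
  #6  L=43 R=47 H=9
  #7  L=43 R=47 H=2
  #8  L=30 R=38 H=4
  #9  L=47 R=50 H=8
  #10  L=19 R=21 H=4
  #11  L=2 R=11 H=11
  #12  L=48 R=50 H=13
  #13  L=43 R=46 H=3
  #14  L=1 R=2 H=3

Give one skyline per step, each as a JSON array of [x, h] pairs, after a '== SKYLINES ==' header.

== SKYLINES ==
[[14,14],[21,0]]
[[14,14],[23,0]]
[[14,14],[23,0]]
[[14,14],[21,18],[30,0]]
[[11,2],[14,14],[21,18],[30,0]]
[[11,2],[14,14],[21,18],[30,0],[43,9],[47,0]]
[[11,2],[14,14],[21,18],[30,0],[43,9],[47,0]]
[[11,2],[14,14],[21,18],[30,4],[38,0],[43,9],[47,0]]
[[11,2],[14,14],[21,18],[30,4],[38,0],[43,9],[47,8],[50,0]]
[[11,2],[14,14],[21,18],[30,4],[38,0],[43,9],[47,8],[50,0]]
[[2,11],[11,2],[14,14],[21,18],[30,4],[38,0],[43,9],[47,8],[50,0]]
[[2,11],[11,2],[14,14],[21,18],[30,4],[38,0],[43,9],[47,8],[48,13],[50,0]]
[[2,11],[11,2],[14,14],[21,18],[30,4],[38,0],[43,9],[47,8],[48,13],[50,0]]
[[1,3],[2,11],[11,2],[14,14],[21,18],[30,4],[38,0],[43,9],[47,8],[48,13],[50,0]]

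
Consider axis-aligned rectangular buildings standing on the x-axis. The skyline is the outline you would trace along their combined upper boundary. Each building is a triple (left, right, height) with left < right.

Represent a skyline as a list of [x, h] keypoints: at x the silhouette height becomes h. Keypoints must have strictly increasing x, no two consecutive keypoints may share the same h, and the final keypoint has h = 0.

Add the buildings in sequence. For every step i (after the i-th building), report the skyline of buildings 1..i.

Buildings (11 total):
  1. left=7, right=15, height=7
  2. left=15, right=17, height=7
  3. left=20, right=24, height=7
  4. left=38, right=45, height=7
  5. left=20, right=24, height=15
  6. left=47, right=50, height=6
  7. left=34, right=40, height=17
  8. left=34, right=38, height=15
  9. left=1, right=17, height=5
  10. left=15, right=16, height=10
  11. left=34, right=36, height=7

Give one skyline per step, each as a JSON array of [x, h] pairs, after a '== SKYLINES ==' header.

== SKYLINES ==
[[7,7],[15,0]]
[[7,7],[17,0]]
[[7,7],[17,0],[20,7],[24,0]]
[[7,7],[17,0],[20,7],[24,0],[38,7],[45,0]]
[[7,7],[17,0],[20,15],[24,0],[38,7],[45,0]]
[[7,7],[17,0],[20,15],[24,0],[38,7],[45,0],[47,6],[50,0]]
[[7,7],[17,0],[20,15],[24,0],[34,17],[40,7],[45,0],[47,6],[50,0]]
[[7,7],[17,0],[20,15],[24,0],[34,17],[40,7],[45,0],[47,6],[50,0]]
[[1,5],[7,7],[17,0],[20,15],[24,0],[34,17],[40,7],[45,0],[47,6],[50,0]]
[[1,5],[7,7],[15,10],[16,7],[17,0],[20,15],[24,0],[34,17],[40,7],[45,0],[47,6],[50,0]]
[[1,5],[7,7],[15,10],[16,7],[17,0],[20,15],[24,0],[34,17],[40,7],[45,0],[47,6],[50,0]]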